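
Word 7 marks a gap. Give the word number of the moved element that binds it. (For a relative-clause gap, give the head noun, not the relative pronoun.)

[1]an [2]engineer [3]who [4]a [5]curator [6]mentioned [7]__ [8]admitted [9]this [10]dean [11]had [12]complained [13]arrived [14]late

The gap at 7 is the subject of "admitted", inside a relative clause.
The relative pronoun is "who" (word 3); it is bound by the head noun immediately before it.
Its filler is the head noun "engineer", at word 2.

2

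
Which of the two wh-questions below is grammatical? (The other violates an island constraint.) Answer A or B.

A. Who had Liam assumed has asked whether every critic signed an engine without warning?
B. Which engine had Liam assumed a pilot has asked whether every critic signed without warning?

A

In B, the wh-phrase is extracted from inside a wh-island (introduced by "whether"), which blocks movement.
In A, the extraction path crosses only that-complement boundaries, which are transparent.
So A is grammatical.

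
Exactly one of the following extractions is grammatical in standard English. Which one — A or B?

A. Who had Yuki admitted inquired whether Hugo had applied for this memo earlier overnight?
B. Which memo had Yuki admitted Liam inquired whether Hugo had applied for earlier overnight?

A

In B, the wh-phrase is extracted from inside a wh-island (introduced by "whether"), which blocks movement.
In A, the extraction path crosses only that-complement boundaries, which are transparent.
So A is grammatical.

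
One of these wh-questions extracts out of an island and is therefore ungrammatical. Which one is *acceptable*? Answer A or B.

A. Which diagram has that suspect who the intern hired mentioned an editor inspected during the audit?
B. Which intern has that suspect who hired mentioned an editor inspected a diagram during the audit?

In B, the wh-phrase is extracted from inside a complex-NP island (relative clause) (introduced by "who"), which blocks movement.
In A, the extraction path crosses only that-complement boundaries, which are transparent.
So A is grammatical.

A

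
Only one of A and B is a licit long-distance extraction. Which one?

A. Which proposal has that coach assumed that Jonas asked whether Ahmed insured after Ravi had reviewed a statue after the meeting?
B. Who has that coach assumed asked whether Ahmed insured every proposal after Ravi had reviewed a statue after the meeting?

B

In A, the wh-phrase is extracted from inside a wh-island (introduced by "whether"), which blocks movement.
In B, the extraction path crosses only that-complement boundaries, which are transparent.
So B is grammatical.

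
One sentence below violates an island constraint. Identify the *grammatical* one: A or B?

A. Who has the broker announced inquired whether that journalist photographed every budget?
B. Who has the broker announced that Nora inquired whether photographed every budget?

In B, the wh-phrase is extracted from inside a wh-island (introduced by "whether"), which blocks movement.
In A, the extraction path crosses only that-complement boundaries, which are transparent.
So A is grammatical.

A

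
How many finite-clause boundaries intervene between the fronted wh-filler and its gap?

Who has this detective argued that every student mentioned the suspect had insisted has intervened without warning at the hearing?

"who" is extracted from the subject of "intervened".
Boundaries crossed, outermost first: [that], [Ø], [Ø] — 3 in total.

3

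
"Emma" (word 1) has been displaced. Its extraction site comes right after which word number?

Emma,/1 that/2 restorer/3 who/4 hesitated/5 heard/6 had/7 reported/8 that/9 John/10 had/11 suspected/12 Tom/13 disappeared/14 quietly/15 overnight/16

6

The displaced element is "Emma" (word 1).
It is linked across 1 clause boundary (Ø).
It functions as the subject of "reported", so the gap sits immediately after word 6 ("heard").
Base order: That restorer who hesitated heard Emma had reported that John had suspected Tom disappeared quietly overnight.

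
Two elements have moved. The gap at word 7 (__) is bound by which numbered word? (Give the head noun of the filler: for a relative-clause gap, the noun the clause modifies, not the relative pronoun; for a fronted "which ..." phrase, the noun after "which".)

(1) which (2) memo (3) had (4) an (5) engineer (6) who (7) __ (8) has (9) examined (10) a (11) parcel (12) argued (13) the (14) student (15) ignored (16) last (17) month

The marked gap is inside the relative clause, the subject of "examined".
Its filler is the head noun "engineer" (via "who"), at word 5.
(The other dependency links word 2 to a gap after word 15.)

5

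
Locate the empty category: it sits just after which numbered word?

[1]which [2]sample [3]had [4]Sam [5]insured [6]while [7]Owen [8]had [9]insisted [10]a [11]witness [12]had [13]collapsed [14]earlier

5

The displaced element is "which sample" (word 2).
It functions as the direct object of "insured", so the gap sits immediately after word 5 ("insured").
Base order: Sam had insured which sample while Owen had insisted a witness had collapsed earlier.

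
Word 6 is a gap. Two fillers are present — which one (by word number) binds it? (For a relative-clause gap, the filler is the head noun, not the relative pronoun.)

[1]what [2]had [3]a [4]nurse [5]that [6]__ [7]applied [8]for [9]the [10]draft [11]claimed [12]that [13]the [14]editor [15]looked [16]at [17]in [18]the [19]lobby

The marked gap is inside the relative clause, the subject of "applied".
Its filler is the head noun "nurse" (via "that"), at word 4.
(The other dependency links word 1 to a gap after word 16.)

4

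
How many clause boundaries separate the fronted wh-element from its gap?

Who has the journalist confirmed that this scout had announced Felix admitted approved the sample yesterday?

3

"who" is extracted from the subject of "approved".
Boundaries crossed, outermost first: [that], [Ø], [Ø] — 3 in total.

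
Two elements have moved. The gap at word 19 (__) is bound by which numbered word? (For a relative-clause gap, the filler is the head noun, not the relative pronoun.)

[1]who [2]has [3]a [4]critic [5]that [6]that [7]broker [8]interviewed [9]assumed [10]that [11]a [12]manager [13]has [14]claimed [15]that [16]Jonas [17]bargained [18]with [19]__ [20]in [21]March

1

The marked gap is the object of the preposition "with" of "bargained".
Its filler is the fronted wh-phrase "who", at word 1.
(The other dependency links word 4 to a gap after word 8.)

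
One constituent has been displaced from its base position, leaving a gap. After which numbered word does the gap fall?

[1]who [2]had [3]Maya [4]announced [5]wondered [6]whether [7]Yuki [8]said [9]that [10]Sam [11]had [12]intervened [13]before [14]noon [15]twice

4

The displaced element is "who" (word 1).
It is linked across 1 clause boundary (Ø).
It functions as the subject of "wondered", so the gap sits immediately after word 4 ("announced").
Base order: Maya had announced that who wondered whether Yuki said that Sam had intervened before noon twice.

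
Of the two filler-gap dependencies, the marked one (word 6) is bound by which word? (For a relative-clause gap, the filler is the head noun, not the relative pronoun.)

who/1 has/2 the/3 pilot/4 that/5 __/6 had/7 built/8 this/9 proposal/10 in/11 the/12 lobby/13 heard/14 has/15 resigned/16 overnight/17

4

The marked gap is inside the relative clause, the subject of "built".
Its filler is the head noun "pilot" (via "that"), at word 4.
(The other dependency links word 1 to a gap after word 14.)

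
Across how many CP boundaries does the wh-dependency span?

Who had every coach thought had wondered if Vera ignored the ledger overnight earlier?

"who" is extracted from the subject of "wondered".
Boundaries crossed, outermost first: [Ø] — 1 in total.

1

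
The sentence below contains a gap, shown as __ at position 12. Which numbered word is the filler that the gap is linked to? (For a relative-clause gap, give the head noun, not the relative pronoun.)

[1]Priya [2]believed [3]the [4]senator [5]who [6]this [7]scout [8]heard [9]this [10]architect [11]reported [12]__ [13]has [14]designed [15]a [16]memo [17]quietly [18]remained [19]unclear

4

The gap at 12 is the subject of "designed", inside a relative clause.
The relative pronoun is "who" (word 5); it is bound by the head noun immediately before it.
Its filler is the head noun "senator", at word 4.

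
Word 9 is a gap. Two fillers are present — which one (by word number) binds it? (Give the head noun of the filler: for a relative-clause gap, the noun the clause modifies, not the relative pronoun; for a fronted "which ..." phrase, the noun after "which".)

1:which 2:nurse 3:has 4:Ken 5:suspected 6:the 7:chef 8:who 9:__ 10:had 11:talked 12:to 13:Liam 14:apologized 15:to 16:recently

7

The marked gap is inside the relative clause, the subject of "talked".
Its filler is the head noun "chef" (via "who"), at word 7.
(The other dependency links word 2 to a gap after word 15.)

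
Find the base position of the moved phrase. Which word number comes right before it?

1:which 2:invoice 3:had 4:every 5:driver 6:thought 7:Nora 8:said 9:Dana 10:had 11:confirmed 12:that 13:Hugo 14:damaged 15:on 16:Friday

14

The displaced element is "which invoice" (word 2).
It is linked across 3 clause boundaries (Ø → Ø → that).
It functions as the direct object of "damaged", so the gap sits immediately after word 14 ("damaged").
Base order: Every driver had thought Nora said Dana had confirmed that Hugo damaged which invoice on Friday.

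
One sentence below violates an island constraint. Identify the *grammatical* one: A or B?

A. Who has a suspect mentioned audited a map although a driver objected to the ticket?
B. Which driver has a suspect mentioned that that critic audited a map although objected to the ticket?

In B, the wh-phrase is extracted from inside an adjunct island (introduced by "although"), which blocks movement.
In A, the extraction path crosses only that-complement boundaries, which are transparent.
So A is grammatical.

A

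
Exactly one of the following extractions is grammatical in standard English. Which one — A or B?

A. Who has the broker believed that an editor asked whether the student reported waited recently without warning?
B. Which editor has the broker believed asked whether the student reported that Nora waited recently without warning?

B

In A, the wh-phrase is extracted from inside a wh-island (introduced by "whether"), which blocks movement.
In B, the extraction path crosses only that-complement boundaries, which are transparent.
So B is grammatical.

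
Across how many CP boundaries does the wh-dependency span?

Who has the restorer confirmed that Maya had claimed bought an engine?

"who" is extracted from the subject of "bought".
Boundaries crossed, outermost first: [that], [Ø] — 2 in total.

2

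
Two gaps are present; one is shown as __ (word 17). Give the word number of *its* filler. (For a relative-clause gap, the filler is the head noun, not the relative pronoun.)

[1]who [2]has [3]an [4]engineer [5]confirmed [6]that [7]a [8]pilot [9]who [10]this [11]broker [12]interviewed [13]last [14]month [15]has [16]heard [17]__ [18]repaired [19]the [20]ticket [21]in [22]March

The marked gap is the subject of "repaired".
Its filler is the fronted wh-phrase "who", at word 1.
(The other dependency links word 8 to a gap after word 12.)

1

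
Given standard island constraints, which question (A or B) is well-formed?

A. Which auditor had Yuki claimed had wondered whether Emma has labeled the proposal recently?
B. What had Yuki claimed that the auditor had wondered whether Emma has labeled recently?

A

In B, the wh-phrase is extracted from inside a wh-island (introduced by "whether"), which blocks movement.
In A, the extraction path crosses only that-complement boundaries, which are transparent.
So A is grammatical.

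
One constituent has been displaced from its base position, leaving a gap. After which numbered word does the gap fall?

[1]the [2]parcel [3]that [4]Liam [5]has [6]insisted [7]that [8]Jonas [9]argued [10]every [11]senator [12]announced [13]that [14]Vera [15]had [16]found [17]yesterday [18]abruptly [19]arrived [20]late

The displaced element is "the parcel" (word 2).
It is linked across 3 clause boundaries (that → Ø → that).
It functions as the direct object of "found", so the gap sits immediately after word 16 ("found").
Base order: Liam has insisted that Jonas argued every senator announced that Vera had found the parcel yesterday abruptly.

16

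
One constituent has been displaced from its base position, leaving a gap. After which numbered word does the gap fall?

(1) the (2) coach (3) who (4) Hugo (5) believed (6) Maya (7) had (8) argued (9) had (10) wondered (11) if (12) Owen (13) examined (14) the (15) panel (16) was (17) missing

The displaced element is "the coach" (word 2).
It is linked across 2 clause boundaries (Ø → Ø).
It functions as the subject of "wondered", so the gap sits immediately after word 8 ("argued").
Base order: Hugo believed Maya had argued that the coach had wondered if Owen examined the panel.

8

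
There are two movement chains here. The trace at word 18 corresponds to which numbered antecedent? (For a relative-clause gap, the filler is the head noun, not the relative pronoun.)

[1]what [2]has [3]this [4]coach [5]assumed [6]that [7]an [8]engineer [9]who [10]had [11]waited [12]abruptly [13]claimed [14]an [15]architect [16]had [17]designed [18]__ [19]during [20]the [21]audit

1

The marked gap is the direct object of "designed".
Its filler is the fronted wh-phrase "what", at word 1.
(The other dependency links word 8 to a gap after word 9.)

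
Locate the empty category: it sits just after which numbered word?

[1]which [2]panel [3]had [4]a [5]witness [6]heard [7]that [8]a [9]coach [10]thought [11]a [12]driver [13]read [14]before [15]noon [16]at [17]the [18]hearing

13

The displaced element is "which panel" (word 2).
It is linked across 2 clause boundaries (that → Ø).
It functions as the direct object of "read", so the gap sits immediately after word 13 ("read").
Base order: A witness had heard that a coach thought a driver read which panel before noon at the hearing.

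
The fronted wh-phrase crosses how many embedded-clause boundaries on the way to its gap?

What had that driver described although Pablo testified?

"what" originates inside the matrix clause — no clause boundary is crossed.

0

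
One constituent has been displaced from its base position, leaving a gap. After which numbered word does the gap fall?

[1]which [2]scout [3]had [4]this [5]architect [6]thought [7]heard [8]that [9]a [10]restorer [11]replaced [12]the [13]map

6

The displaced element is "which scout" (word 2).
It is linked across 1 clause boundary (Ø).
It functions as the subject of "heard", so the gap sits immediately after word 6 ("thought").
Base order: This architect had thought that which scout heard that a restorer replaced the map.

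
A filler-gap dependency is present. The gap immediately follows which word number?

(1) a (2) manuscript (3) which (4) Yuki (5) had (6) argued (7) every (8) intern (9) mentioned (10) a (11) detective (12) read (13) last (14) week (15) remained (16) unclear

12

The displaced element is "a manuscript" (word 2).
It is linked across 2 clause boundaries (Ø → Ø).
It functions as the direct object of "read", so the gap sits immediately after word 12 ("read").
Base order: Yuki had argued every intern mentioned a detective read a manuscript last week.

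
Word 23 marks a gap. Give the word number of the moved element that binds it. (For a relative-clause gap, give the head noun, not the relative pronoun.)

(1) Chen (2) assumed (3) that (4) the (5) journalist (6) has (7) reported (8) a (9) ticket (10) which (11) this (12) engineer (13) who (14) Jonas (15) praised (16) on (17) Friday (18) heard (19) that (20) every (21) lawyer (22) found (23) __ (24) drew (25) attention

9

The gap at 23 is the object of "found", inside a relative clause.
The relative pronoun is "which" (word 10); it is bound by the head noun immediately before it.
Its filler is the head noun "ticket", at word 9.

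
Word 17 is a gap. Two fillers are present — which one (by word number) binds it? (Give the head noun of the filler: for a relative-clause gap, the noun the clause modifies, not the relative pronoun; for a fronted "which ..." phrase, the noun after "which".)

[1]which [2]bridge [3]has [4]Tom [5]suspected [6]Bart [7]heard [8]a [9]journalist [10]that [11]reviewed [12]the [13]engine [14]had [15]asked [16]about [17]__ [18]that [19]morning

2

The marked gap is the object of the preposition "about" of "asked".
Its filler is the fronted wh-phrase "which bridge", at word 2.
(The other dependency links word 9 to a gap after word 10.)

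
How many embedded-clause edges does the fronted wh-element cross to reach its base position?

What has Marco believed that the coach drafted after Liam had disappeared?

"what" is extracted from the object of "drafted".
Boundaries crossed, outermost first: [that] — 1 in total.

1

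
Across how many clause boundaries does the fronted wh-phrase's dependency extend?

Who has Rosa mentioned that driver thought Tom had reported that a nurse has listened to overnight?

3

"who" is extracted from the PP object of "listened".
Boundaries crossed, outermost first: [Ø], [Ø], [that] — 3 in total.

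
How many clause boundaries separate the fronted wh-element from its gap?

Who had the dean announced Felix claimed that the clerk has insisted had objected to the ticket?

"who" is extracted from the subject of "objected".
Boundaries crossed, outermost first: [Ø], [that], [Ø] — 3 in total.

3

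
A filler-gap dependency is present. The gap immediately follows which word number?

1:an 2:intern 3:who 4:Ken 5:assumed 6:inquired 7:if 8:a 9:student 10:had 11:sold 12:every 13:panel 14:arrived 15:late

5

The displaced element is "an intern" (word 2).
It is linked across 1 clause boundary (Ø).
It functions as the subject of "inquired", so the gap sits immediately after word 5 ("assumed").
Base order: Ken assumed that an intern inquired if a student had sold every panel.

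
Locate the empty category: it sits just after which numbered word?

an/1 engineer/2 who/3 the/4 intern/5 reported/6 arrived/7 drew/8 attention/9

The displaced element is "an engineer" (word 2).
It is linked across 1 clause boundary (Ø).
It functions as the subject of "arrived", so the gap sits immediately after word 6 ("reported").
Base order: The intern reported that an engineer arrived.

6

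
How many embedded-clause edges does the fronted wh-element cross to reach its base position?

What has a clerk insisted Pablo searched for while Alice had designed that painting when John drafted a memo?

"what" is extracted from the PP object of "searched".
Boundaries crossed, outermost first: [Ø] — 1 in total.

1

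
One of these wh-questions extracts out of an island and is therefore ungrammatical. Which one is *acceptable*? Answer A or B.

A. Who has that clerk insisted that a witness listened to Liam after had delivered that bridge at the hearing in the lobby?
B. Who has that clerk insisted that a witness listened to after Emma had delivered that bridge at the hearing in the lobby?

B

In A, the wh-phrase is extracted from inside an adjunct island (introduced by "after"), which blocks movement.
In B, the extraction path crosses only that-complement boundaries, which are transparent.
So B is grammatical.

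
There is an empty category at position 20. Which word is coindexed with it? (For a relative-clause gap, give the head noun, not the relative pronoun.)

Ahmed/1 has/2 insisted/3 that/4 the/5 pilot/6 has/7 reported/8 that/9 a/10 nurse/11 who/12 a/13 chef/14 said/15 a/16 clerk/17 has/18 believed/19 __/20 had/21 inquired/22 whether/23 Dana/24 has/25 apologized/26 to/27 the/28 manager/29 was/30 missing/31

11

The gap at 20 is the subject of "inquired", inside a relative clause.
The relative pronoun is "who" (word 12); it is bound by the head noun immediately before it.
Its filler is the head noun "nurse", at word 11.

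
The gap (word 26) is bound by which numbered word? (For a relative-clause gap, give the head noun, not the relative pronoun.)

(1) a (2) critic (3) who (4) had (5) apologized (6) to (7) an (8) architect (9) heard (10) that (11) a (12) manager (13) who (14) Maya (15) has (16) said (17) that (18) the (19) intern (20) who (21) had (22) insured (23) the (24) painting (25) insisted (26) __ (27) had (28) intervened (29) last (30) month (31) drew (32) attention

The gap at 26 is the subject of "intervened", inside a relative clause.
The relative pronoun is "who" (word 13); it is bound by the head noun immediately before it.
Its filler is the head noun "manager", at word 12.

12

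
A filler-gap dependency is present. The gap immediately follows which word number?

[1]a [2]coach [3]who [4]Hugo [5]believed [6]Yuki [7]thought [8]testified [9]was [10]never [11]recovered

The displaced element is "a coach" (word 2).
It is linked across 2 clause boundaries (Ø → Ø).
It functions as the subject of "testified", so the gap sits immediately after word 7 ("thought").
Base order: Hugo believed Yuki thought that a coach testified.

7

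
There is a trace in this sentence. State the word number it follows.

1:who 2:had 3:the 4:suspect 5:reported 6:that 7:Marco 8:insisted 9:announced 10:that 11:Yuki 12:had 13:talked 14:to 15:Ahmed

8

The displaced element is "who" (word 1).
It is linked across 2 clause boundaries (that → Ø).
It functions as the subject of "announced", so the gap sits immediately after word 8 ("insisted").
Base order: The suspect had reported that Marco insisted that who announced that Yuki had talked to Ahmed.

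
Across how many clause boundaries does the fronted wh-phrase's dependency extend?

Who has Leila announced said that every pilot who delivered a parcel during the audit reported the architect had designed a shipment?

1

"who" is extracted from the subject of "said".
Boundaries crossed, outermost first: [Ø] — 1 in total.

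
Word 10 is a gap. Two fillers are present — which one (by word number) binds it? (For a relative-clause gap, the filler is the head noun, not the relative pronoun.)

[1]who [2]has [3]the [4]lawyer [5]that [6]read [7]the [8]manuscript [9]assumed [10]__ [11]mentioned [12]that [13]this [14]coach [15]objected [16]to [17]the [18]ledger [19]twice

1

The marked gap is the subject of "mentioned".
Its filler is the fronted wh-phrase "who", at word 1.
(The other dependency links word 4 to a gap after word 5.)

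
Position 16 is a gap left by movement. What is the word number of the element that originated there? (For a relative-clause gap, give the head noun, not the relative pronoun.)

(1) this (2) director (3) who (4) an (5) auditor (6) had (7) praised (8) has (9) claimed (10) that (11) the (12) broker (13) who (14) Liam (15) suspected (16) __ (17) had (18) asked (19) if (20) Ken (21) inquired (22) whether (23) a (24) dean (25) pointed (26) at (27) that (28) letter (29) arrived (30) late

12

The gap at 16 is the subject of "asked", inside a relative clause.
The relative pronoun is "who" (word 13); it is bound by the head noun immediately before it.
Its filler is the head noun "broker", at word 12.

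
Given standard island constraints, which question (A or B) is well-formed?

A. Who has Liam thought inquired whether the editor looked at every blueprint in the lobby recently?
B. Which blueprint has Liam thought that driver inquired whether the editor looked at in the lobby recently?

In B, the wh-phrase is extracted from inside a wh-island (introduced by "whether"), which blocks movement.
In A, the extraction path crosses only that-complement boundaries, which are transparent.
So A is grammatical.

A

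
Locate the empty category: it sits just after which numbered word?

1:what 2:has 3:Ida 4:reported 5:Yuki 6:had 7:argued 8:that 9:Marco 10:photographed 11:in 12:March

The displaced element is "what" (word 1).
It is linked across 2 clause boundaries (Ø → that).
It functions as the direct object of "photographed", so the gap sits immediately after word 10 ("photographed").
Base order: Ida has reported Yuki had argued that Marco photographed what in March.

10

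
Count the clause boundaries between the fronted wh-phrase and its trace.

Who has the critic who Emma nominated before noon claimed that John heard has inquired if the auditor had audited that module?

"who" is extracted from the subject of "inquired".
Boundaries crossed, outermost first: [that], [Ø] — 2 in total.

2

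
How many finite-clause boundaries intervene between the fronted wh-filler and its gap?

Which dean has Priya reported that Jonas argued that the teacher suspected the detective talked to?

3

"which dean" is extracted from the PP object of "talked".
Boundaries crossed, outermost first: [that], [that], [Ø] — 3 in total.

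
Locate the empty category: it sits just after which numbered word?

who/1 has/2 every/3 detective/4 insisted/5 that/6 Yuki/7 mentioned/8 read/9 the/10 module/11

8

The displaced element is "who" (word 1).
It is linked across 2 clause boundaries (that → Ø).
It functions as the subject of "read", so the gap sits immediately after word 8 ("mentioned").
Base order: Every detective has insisted that Yuki mentioned that who read the module.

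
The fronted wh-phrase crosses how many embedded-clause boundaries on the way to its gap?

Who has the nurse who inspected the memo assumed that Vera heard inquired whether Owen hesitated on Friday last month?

2

"who" is extracted from the subject of "inquired".
Boundaries crossed, outermost first: [that], [Ø] — 2 in total.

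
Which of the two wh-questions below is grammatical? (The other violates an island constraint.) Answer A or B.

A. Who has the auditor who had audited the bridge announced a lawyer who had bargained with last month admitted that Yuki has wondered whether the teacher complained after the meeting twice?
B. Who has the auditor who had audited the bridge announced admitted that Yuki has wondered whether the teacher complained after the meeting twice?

B

In A, the wh-phrase is extracted from inside a complex-NP island (relative clause) (introduced by "who"), which blocks movement.
In B, the extraction path crosses only that-complement boundaries, which are transparent.
So B is grammatical.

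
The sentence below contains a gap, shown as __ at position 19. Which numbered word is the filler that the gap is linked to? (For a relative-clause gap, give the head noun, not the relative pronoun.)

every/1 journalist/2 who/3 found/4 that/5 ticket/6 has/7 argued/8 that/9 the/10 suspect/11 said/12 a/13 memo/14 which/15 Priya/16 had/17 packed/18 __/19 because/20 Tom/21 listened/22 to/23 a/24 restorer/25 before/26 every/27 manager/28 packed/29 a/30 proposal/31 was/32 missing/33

The gap at 19 is the object of "packed", inside a relative clause.
The relative pronoun is "which" (word 15); it is bound by the head noun immediately before it.
Its filler is the head noun "memo", at word 14.

14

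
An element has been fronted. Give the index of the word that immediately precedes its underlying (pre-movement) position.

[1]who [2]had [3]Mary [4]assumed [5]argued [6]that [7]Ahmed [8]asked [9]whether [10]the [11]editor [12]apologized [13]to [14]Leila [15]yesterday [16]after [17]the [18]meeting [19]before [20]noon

4

The displaced element is "who" (word 1).
It is linked across 1 clause boundary (Ø).
It functions as the subject of "argued", so the gap sits immediately after word 4 ("assumed").
Base order: Mary had assumed that who argued that Ahmed asked whether the editor apologized to Leila yesterday after the meeting before noon.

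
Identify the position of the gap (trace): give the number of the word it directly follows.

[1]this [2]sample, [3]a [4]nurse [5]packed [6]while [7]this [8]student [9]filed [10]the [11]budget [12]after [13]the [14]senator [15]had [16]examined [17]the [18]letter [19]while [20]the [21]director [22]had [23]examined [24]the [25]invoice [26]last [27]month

5

The displaced element is "this sample" (word 2).
It functions as the direct object of "packed", so the gap sits immediately after word 5 ("packed").
Base order: A nurse packed this sample while this student filed the budget after the senator had examined the letter while the director had examined the invoice last month.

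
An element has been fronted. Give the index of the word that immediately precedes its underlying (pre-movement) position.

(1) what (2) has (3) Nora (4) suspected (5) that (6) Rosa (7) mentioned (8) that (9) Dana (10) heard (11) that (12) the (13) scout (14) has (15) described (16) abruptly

15

The displaced element is "what" (word 1).
It is linked across 3 clause boundaries (that → that → that).
It functions as the direct object of "described", so the gap sits immediately after word 15 ("described").
Base order: Nora has suspected that Rosa mentioned that Dana heard that the scout has described what abruptly.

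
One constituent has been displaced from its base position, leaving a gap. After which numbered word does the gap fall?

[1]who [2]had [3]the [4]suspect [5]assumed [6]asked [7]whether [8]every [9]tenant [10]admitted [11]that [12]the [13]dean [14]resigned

The displaced element is "who" (word 1).
It is linked across 1 clause boundary (Ø).
It functions as the subject of "asked", so the gap sits immediately after word 5 ("assumed").
Base order: The suspect had assumed that who asked whether every tenant admitted that the dean resigned.

5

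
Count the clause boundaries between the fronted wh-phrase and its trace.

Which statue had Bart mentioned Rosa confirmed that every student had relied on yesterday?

"which statue" is extracted from the PP object of "relied".
Boundaries crossed, outermost first: [Ø], [that] — 2 in total.

2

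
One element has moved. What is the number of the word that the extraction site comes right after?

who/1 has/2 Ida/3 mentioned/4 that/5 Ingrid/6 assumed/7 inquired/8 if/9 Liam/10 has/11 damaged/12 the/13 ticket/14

7

The displaced element is "who" (word 1).
It is linked across 2 clause boundaries (that → Ø).
It functions as the subject of "inquired", so the gap sits immediately after word 7 ("assumed").
Base order: Ida has mentioned that Ingrid assumed that who inquired if Liam has damaged the ticket.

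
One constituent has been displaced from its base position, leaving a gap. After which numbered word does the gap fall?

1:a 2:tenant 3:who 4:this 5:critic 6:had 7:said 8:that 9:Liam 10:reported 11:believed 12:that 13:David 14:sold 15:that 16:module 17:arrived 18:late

10

The displaced element is "a tenant" (word 2).
It is linked across 2 clause boundaries (that → Ø).
It functions as the subject of "believed", so the gap sits immediately after word 10 ("reported").
Base order: This critic had said that Liam reported that a tenant believed that David sold that module.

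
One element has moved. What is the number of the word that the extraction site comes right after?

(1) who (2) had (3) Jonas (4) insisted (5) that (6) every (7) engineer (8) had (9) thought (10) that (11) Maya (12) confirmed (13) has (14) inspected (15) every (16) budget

12

The displaced element is "who" (word 1).
It is linked across 3 clause boundaries (that → that → Ø).
It functions as the subject of "inspected", so the gap sits immediately after word 12 ("confirmed").
Base order: Jonas had insisted that every engineer had thought that Maya confirmed that who has inspected every budget.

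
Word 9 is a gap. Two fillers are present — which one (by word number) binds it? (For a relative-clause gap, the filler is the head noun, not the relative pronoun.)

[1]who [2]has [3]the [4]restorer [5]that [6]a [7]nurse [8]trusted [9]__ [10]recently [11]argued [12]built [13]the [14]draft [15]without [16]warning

The marked gap is inside the relative clause, the direct object of "trusted".
Its filler is the head noun "restorer" (via "that"), at word 4.
(The other dependency links word 1 to a gap after word 11.)

4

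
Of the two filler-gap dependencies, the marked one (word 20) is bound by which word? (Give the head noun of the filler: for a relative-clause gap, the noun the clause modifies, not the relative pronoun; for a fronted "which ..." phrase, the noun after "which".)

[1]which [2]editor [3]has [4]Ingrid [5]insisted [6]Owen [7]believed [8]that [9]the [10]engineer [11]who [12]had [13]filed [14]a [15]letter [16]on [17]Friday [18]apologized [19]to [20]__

The marked gap is the object of the preposition "to" of "apologized".
Its filler is the fronted wh-phrase "which editor", at word 2.
(The other dependency links word 10 to a gap after word 11.)

2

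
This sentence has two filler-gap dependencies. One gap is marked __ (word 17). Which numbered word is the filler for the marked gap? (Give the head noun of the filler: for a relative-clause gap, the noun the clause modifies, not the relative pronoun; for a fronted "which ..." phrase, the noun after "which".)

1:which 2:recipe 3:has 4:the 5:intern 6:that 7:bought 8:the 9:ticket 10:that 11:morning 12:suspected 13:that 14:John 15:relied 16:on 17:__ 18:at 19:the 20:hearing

The marked gap is the object of the preposition "on" of "relied".
Its filler is the fronted wh-phrase "which recipe", at word 2.
(The other dependency links word 5 to a gap after word 6.)

2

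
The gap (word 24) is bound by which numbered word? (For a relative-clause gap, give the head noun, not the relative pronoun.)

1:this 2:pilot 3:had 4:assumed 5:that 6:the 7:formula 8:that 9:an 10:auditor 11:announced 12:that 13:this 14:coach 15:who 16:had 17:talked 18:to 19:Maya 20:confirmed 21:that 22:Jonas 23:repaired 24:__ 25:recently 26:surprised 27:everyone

7

The gap at 24 is the object of "repaired", inside a relative clause.
The relative pronoun is "that" (word 8); it is bound by the head noun immediately before it.
Its filler is the head noun "formula", at word 7.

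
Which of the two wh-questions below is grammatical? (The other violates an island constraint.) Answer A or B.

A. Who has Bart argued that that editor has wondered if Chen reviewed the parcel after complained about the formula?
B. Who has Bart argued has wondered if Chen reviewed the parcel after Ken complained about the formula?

B

In A, the wh-phrase is extracted from inside a wh-island (introduced by "if"), which blocks movement.
In B, the extraction path crosses only that-complement boundaries, which are transparent.
So B is grammatical.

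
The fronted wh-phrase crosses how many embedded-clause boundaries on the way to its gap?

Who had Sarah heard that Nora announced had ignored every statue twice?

"who" is extracted from the subject of "ignored".
Boundaries crossed, outermost first: [that], [Ø] — 2 in total.

2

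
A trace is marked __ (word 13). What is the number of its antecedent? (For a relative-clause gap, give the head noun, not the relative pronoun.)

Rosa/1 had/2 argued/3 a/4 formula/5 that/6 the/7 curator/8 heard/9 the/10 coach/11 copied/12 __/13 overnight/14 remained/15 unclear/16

5

The gap at 13 is the object of "copied", inside a relative clause.
The relative pronoun is "that" (word 6); it is bound by the head noun immediately before it.
Its filler is the head noun "formula", at word 5.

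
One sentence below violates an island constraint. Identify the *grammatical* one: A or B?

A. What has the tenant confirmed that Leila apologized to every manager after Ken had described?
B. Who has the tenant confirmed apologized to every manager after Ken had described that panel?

B

In A, the wh-phrase is extracted from inside an adjunct island (introduced by "after"), which blocks movement.
In B, the extraction path crosses only that-complement boundaries, which are transparent.
So B is grammatical.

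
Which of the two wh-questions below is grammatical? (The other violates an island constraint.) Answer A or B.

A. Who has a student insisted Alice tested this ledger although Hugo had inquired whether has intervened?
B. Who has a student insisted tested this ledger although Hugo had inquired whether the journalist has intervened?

In A, the wh-phrase is extracted from inside an adjunct island (introduced by "although"), which blocks movement.
In B, the extraction path crosses only that-complement boundaries, which are transparent.
So B is grammatical.

B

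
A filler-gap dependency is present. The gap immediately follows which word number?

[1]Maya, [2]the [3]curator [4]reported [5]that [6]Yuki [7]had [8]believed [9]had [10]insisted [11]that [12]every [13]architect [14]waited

8

The displaced element is "Maya" (word 1).
It is linked across 2 clause boundaries (that → Ø).
It functions as the subject of "insisted", so the gap sits immediately after word 8 ("believed").
Base order: The curator reported that Yuki had believed that Maya had insisted that every architect waited.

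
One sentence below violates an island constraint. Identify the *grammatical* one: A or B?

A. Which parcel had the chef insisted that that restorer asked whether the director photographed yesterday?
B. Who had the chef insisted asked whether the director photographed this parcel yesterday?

B

In A, the wh-phrase is extracted from inside a wh-island (introduced by "whether"), which blocks movement.
In B, the extraction path crosses only that-complement boundaries, which are transparent.
So B is grammatical.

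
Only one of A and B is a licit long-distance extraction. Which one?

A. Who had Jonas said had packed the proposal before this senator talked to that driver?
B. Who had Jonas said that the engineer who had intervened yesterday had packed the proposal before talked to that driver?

In B, the wh-phrase is extracted from inside an adjunct island (introduced by "before"), which blocks movement.
In A, the extraction path crosses only that-complement boundaries, which are transparent.
So A is grammatical.

A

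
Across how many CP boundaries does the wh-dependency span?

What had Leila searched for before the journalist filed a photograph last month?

"what" originates inside the matrix clause — no clause boundary is crossed.

0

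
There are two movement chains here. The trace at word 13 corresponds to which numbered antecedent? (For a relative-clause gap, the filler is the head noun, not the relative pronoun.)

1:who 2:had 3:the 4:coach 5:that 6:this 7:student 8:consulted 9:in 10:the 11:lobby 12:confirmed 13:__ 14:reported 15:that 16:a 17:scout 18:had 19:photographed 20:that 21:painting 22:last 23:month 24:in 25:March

1

The marked gap is the subject of "reported".
Its filler is the fronted wh-phrase "who", at word 1.
(The other dependency links word 4 to a gap after word 8.)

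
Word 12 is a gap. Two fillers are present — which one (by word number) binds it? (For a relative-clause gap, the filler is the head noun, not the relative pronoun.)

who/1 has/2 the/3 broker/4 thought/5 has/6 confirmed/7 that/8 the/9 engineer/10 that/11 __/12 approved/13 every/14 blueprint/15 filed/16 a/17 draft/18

10

The marked gap is inside the relative clause, the subject of "approved".
Its filler is the head noun "engineer" (via "that"), at word 10.
(The other dependency links word 1 to a gap after word 5.)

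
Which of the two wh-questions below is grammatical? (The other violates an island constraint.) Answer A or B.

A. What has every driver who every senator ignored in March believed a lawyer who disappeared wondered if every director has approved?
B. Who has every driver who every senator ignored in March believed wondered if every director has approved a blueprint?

In A, the wh-phrase is extracted from inside a wh-island (introduced by "if"), which blocks movement.
In B, the extraction path crosses only that-complement boundaries, which are transparent.
So B is grammatical.

B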